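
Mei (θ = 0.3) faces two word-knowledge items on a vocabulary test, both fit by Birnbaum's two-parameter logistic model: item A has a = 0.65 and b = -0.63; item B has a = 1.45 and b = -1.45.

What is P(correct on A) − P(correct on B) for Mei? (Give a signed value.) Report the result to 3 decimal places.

P(θ) = 1 / (1 + exp(−a(θ − b)))
P_A = 0.6467
P_B = 0.9267
P_A − P_B = -0.2800

-0.280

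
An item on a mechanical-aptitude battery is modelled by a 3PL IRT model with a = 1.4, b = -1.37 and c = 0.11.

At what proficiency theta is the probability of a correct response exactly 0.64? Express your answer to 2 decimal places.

-1.09

P(theta) = c + (1 − c) · 1 / (1 + exp(−a(theta − b)))
Remove guessing floor: (0.64 − 0.11)/(1 − 0.11) = 0.5955
logit = ln(0.5955/0.4045) = 0.3868
theta = b + logit/(a) = -1.37 + 0.3868/1.4000 = -1.0937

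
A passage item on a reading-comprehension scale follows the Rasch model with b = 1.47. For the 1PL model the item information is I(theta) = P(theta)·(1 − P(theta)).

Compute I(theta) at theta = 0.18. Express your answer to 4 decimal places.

0.1693

P = 1/(1+e^{1.2900}) = 0.2159
P(1−P) = 0.2159 × 0.7841 = 0.1693
I = P(1−P) = 0.16926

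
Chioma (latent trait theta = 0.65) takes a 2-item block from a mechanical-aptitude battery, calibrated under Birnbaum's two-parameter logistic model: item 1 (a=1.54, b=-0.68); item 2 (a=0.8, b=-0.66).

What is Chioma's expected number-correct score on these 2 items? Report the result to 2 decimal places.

1.63

P(theta) = 1 / (1 + exp(−a(theta − b)))
P_1 = 1/(1+e^{-2.0482}) = 0.8858
P_2 = 1/(1+e^{-1.0480}) = 0.7404
E[score] = 0.8858 + 0.7404 = 1.6262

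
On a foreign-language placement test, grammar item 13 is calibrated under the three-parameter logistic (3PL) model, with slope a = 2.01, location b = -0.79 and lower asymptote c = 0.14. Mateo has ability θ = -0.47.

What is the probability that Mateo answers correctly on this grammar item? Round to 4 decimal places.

0.7037

P(θ) = c + (1 − c) · 1 / (1 + exp(−a(θ − b)))
Exponent: 2.01 × (-0.47 − (-0.79)) = 0.6432
1/(1 + e^{-0.6432}) = 0.6555
P = 0.14 + 0.86 × 0.6555 = 0.7037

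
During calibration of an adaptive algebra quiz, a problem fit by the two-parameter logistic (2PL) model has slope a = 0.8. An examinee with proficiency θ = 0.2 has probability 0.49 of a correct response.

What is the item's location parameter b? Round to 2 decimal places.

0.25

P(θ) = 1 / (1 + exp(−a(θ − b)))
logit(0.49) = ln(0.49/0.51) = -0.0400
b = θ − logit/(a) = 0.2 − (-0.0400)/0.8000 = 0.2500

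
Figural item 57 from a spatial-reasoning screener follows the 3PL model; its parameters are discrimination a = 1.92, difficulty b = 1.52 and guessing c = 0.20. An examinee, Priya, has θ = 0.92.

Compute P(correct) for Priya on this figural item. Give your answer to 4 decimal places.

0.3921

P(θ) = c + (1 − c) · 1 / (1 + exp(−a(θ − b)))
Exponent: 1.92 × (0.92 − 1.52) = -1.1520
1/(1 + e^{1.1520}) = 0.2401
P = 0.20 + 0.80 × 0.2401 = 0.3921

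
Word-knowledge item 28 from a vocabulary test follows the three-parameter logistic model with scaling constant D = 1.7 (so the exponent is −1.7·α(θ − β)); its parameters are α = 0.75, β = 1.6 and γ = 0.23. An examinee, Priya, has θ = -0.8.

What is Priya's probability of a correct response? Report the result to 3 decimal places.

P(θ) = γ + (1 − γ) · 1 / (1 + exp(−D·α(θ − β)))
Exponent: 1.7 × 0.75 × (-0.8 − 1.6) = -3.0600
1/(1 + e^{3.0600}) = 0.0448
P = 0.23 + 0.77 × 0.0448 = 0.2645

0.264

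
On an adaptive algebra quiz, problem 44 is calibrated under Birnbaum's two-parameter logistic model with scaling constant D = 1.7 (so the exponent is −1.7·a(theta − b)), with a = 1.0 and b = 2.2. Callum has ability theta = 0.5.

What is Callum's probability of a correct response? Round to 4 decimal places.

P(theta) = 1 / (1 + exp(−D·a(theta − b)))
Exponent: 1.7 × 1.0 × (0.5 − 2.2) = -2.8900
1/(1 + e^{2.8900}) = 0.0527
P = 0.0527

0.0527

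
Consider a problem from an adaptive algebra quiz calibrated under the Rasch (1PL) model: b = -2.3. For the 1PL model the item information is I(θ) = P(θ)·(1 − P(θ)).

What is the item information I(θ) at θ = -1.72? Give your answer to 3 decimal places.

P = 1/(1+e^{-0.5800}) = 0.6411
P(1−P) = 0.6411 × 0.3589 = 0.2301
I = P(1−P) = 0.23010

0.230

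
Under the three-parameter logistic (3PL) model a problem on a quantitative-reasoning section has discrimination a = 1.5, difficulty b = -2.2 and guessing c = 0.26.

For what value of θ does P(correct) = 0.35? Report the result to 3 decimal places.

-3.518

P(θ) = c + (1 − c) · 1 / (1 + exp(−a(θ − b)))
Remove guessing floor: (0.35 − 0.26)/(1 − 0.26) = 0.1216
logit = ln(0.1216/0.8784) = -1.9772
θ = b + logit/(a) = -2.2 + (-1.9772)/1.5000 = -3.5181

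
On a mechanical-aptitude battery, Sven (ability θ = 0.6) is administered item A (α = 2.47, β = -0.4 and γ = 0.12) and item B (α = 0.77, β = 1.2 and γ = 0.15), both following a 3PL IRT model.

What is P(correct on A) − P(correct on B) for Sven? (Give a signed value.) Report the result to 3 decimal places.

0.453

P(θ) = γ + (1 − γ) · 1 / (1 + exp(−α(θ − β)))
P_A = 0.9314
P_B = 0.4785
P_A − P_B = 0.4528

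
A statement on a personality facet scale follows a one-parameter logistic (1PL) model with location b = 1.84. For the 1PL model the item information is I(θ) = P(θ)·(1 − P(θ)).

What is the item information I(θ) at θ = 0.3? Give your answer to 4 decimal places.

P = 1/(1+e^{1.5400}) = 0.1765
P(1−P) = 0.1765 × 0.8235 = 0.1454
I = P(1−P) = 0.14537

0.1454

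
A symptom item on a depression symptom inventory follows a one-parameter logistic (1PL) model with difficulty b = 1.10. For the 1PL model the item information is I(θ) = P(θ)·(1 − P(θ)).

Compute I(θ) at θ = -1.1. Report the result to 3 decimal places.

0.090

P = 1/(1+e^{2.2000}) = 0.0998
P(1−P) = 0.0998 × 0.9002 = 0.0898
I = P(1−P) = 0.08980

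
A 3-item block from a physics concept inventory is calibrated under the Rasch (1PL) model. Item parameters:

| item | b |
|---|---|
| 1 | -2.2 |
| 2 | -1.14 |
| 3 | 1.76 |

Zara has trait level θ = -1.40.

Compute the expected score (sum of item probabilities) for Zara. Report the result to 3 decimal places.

1.166

P(θ) = 1 / (1 + exp(−(θ − b)))
P_1 = 1/(1+e^{-0.8000}) = 0.6900
P_2 = 1/(1+e^{0.2600}) = 0.4354
P_3 = 1/(1+e^{3.1600}) = 0.0407
E[score] = 0.6900 + 0.4354 + 0.0407 = 1.1660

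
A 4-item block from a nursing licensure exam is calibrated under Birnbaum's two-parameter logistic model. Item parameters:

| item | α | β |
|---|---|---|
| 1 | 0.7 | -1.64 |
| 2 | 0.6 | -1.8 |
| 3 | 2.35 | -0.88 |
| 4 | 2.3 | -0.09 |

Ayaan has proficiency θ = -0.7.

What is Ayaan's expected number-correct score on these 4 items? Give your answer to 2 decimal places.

2.12

P(θ) = 1 / (1 + exp(−α(θ − β)))
P_1 = 1/(1+e^{-0.6580}) = 0.6588
P_2 = 1/(1+e^{-0.6600}) = 0.6593
P_3 = 1/(1+e^{-0.4230}) = 0.6042
P_4 = 1/(1+e^{1.4030}) = 0.1973
E[score] = 0.6588 + 0.6593 + 0.6042 + 0.1973 = 2.1196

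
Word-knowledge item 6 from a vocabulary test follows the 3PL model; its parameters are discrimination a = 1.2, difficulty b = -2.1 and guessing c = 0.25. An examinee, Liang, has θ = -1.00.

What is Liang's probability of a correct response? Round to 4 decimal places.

0.8419

P(θ) = c + (1 − c) · 1 / (1 + exp(−a(θ − b)))
Exponent: 1.2 × (-1.00 − (-2.1)) = 1.3200
1/(1 + e^{-1.3200}) = 0.7892
P = 0.25 + 0.75 × 0.7892 = 0.8419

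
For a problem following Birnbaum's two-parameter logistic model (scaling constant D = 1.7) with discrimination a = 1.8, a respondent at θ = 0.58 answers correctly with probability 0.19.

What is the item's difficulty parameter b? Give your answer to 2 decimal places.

P(θ) = 1 / (1 + exp(−D·a(θ − b)))
logit(0.19) = ln(0.19/0.81) = -1.4500
b = θ − logit/(1.7·a) = 0.58 − (-1.4500)/3.0600 = 1.0539

1.05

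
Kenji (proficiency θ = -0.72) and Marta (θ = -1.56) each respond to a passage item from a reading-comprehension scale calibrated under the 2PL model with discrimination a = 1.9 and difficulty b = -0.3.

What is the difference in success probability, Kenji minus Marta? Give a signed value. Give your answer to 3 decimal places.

0.227

P(θ) = 1 / (1 + exp(−a(θ − b)))
P(Kenji) = 0.3105  [exponent -0.7980]
P(Marta) = 0.0836  [exponent -2.3940]
Difference = 0.3105 − 0.0836 = 0.2268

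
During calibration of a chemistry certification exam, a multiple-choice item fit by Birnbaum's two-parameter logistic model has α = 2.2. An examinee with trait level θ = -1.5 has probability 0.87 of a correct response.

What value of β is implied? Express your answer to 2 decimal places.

-2.36

P(θ) = 1 / (1 + exp(−α(θ − β)))
logit(0.87) = ln(0.87/0.13) = 1.9010
β = θ − logit/(α) = -1.5 − 1.9010/2.2000 = -2.3641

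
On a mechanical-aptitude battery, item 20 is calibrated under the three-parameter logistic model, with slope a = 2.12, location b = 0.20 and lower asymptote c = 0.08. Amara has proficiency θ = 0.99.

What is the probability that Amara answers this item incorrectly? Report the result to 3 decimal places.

0.145

P(θ) = c + (1 − c) · 1 / (1 + exp(−a(θ − b)))
Exponent: 2.12 × (0.99 − 0.20) = 1.6748
1/(1 + e^{-1.6748}) = 0.8422
P = 0.08 + 0.92 × 0.8422 = 0.8548
P(incorrect) = 1 − 0.8548 = 0.1452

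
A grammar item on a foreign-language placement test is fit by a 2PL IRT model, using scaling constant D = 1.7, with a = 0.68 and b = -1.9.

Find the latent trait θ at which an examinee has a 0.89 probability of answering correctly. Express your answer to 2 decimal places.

P(θ) = 1 / (1 + exp(−D·a(θ − b)))
logit = ln(0.8900/0.1100) = 2.0907
θ = b + logit/(1.7·a) = -1.9 + 2.0907/1.1560 = -0.0914

-0.09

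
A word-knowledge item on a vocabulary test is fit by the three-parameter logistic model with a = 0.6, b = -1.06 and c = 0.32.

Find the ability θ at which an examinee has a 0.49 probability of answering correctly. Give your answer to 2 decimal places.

P(θ) = c + (1 − c) · 1 / (1 + exp(−a(θ − b)))
Remove guessing floor: (0.49 − 0.32)/(1 − 0.32) = 0.2500
logit = ln(0.2500/0.7500) = -1.0986
θ = b + logit/(a) = -1.06 + (-1.0986)/0.6000 = -2.8910

-2.89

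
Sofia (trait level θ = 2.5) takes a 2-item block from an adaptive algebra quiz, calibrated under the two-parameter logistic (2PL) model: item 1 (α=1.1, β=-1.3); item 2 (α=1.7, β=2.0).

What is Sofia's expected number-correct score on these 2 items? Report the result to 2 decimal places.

1.69

P(θ) = 1 / (1 + exp(−α(θ − β)))
P_1 = 1/(1+e^{-4.1800}) = 0.9849
P_2 = 1/(1+e^{-0.8500}) = 0.7006
E[score] = 0.9849 + 0.7006 = 1.6855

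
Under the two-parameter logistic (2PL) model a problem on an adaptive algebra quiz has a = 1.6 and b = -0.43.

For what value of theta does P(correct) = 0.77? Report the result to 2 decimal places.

P(theta) = 1 / (1 + exp(−a(theta − b)))
logit = ln(0.7700/0.2300) = 1.2083
theta = b + logit/(a) = -0.43 + 1.2083/1.6000 = 0.3252

0.33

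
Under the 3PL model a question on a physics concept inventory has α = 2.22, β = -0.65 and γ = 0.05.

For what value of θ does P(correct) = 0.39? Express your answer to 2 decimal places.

P(θ) = γ + (1 − γ) · 1 / (1 + exp(−α(θ − β)))
Remove guessing floor: (0.39 − 0.05)/(1 − 0.05) = 0.3579
logit = ln(0.3579/0.6421) = -0.5845
θ = β + logit/(α) = -0.65 + (-0.5845)/2.2200 = -0.9133

-0.91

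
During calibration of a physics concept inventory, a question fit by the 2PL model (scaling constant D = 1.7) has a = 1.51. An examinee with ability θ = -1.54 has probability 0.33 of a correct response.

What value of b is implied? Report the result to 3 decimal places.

-1.264

P(θ) = 1 / (1 + exp(−D·a(θ − b)))
logit(0.33) = ln(0.33/0.67) = -0.7082
b = θ − logit/(1.7·a) = -1.54 − (-0.7082)/2.5670 = -1.2641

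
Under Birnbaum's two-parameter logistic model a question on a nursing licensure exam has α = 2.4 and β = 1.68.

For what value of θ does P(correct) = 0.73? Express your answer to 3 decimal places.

P(θ) = 1 / (1 + exp(−α(θ − β)))
logit = ln(0.7300/0.2700) = 0.9946
θ = β + logit/(α) = 1.68 + 0.9946/2.4000 = 2.0944

2.094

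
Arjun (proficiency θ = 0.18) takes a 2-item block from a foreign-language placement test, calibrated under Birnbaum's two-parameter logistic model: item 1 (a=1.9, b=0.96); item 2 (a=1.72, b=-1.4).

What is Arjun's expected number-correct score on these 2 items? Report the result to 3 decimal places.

P(θ) = 1 / (1 + exp(−a(θ − b)))
P_1 = 1/(1+e^{1.4820}) = 0.1851
P_2 = 1/(1+e^{-2.7176}) = 0.9381
E[score] = 0.1851 + 0.9381 = 1.1232

1.123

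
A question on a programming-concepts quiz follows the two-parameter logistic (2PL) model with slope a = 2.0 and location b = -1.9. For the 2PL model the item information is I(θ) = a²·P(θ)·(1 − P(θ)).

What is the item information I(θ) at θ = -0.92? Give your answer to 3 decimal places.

0.433

P = 1/(1+e^{-1.9600}) = 0.8765
P(1−P) = 0.8765 × 0.1235 = 0.1082
I = a² × P(1−P) = 2.0² × 0.1082 = 0.43289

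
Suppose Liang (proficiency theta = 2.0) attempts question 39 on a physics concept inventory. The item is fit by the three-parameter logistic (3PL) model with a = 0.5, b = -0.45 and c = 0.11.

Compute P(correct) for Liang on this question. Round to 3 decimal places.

P(theta) = c + (1 − c) · 1 / (1 + exp(−a(theta − b)))
Exponent: 0.5 × (2.0 − (-0.45)) = 1.2250
1/(1 + e^{-1.2250}) = 0.7729
P = 0.11 + 0.89 × 0.7729 = 0.7979

0.798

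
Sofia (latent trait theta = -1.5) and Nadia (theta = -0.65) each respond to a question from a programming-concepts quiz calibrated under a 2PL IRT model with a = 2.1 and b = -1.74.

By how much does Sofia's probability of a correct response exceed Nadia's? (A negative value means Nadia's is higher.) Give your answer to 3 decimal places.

P(theta) = 1 / (1 + exp(−a(theta − b)))
P(Sofia) = 0.6234  [exponent 0.5040]
P(Nadia) = 0.9080  [exponent 2.2890]
Difference = 0.6234 − 0.9080 = -0.2846

-0.285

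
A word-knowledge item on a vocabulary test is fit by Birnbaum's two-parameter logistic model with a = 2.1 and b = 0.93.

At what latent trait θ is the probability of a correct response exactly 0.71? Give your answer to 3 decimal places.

P(θ) = 1 / (1 + exp(−a(θ − b)))
logit = ln(0.7100/0.2900) = 0.8954
θ = b + logit/(a) = 0.93 + 0.8954/2.1000 = 1.3564

1.356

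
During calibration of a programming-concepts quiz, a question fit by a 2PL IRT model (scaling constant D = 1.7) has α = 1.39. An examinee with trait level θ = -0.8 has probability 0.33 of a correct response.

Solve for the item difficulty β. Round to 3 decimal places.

-0.500

P(θ) = 1 / (1 + exp(−D·α(θ − β)))
logit(0.33) = ln(0.33/0.67) = -0.7082
β = θ − logit/(1.7·α) = -0.8 − (-0.7082)/2.3630 = -0.5003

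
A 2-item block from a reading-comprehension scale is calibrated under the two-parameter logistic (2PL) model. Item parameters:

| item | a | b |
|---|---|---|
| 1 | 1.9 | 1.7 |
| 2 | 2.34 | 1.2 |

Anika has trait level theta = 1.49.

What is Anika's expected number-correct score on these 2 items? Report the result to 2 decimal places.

1.06

P(theta) = 1 / (1 + exp(−a(theta − b)))
P_1 = 1/(1+e^{0.3990}) = 0.4016
P_2 = 1/(1+e^{-0.6786}) = 0.6634
E[score] = 0.4016 + 0.6634 = 1.0650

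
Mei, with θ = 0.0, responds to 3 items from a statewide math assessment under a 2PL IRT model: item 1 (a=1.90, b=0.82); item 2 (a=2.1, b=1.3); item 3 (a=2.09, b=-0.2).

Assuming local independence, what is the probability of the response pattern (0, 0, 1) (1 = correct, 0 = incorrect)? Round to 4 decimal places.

P(θ) = 1 / (1 + exp(−a(θ − b)))
P_1 = 1/(1+e^{1.5580}) = 0.1739
P_2 = 1/(1+e^{2.7300}) = 0.0612
P_3 = 1/(1+e^{-0.4180}) = 0.6030
L = (1−P_1) × (1−P_2) × P_3 = 0.8261 × 0.9388 × 0.6030 = 0.46762

0.4676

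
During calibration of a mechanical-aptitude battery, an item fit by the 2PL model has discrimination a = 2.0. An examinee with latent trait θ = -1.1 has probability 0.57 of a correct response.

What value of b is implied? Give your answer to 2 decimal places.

-1.24

P(θ) = 1 / (1 + exp(−a(θ − b)))
logit(0.57) = ln(0.57/0.43) = 0.2819
b = θ − logit/(a) = -1.1 − 0.2819/2.0000 = -1.2409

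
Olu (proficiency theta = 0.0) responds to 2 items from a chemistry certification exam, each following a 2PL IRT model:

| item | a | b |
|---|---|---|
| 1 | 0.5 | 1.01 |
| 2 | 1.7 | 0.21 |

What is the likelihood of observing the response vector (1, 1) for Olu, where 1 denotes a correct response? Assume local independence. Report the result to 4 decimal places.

P(theta) = 1 / (1 + exp(−a(theta − b)))
P_1 = 1/(1+e^{0.5050}) = 0.3764
P_2 = 1/(1+e^{0.3570}) = 0.4117
L = P_1 × P_2 = 0.3764 × 0.4117 = 0.15494

0.1549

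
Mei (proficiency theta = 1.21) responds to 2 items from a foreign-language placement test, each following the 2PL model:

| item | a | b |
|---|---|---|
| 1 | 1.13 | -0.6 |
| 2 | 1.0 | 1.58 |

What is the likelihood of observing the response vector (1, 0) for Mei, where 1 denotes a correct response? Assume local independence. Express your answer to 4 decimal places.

0.5237

P(theta) = 1 / (1 + exp(−a(theta − b)))
P_1 = 1/(1+e^{-2.0453}) = 0.8855
P_2 = 1/(1+e^{0.3700}) = 0.4085
L = P_1 × (1−P_2) = 0.8855 × 0.5915 = 0.52372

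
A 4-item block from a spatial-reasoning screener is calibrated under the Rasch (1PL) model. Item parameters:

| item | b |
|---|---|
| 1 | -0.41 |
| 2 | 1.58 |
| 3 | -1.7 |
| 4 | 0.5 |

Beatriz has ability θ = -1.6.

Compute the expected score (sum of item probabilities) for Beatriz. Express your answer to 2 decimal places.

0.91

P(θ) = 1 / (1 + exp(−(θ − b)))
P_1 = 1/(1+e^{1.1900}) = 0.2333
P_2 = 1/(1+e^{3.1800}) = 0.0399
P_3 = 1/(1+e^{-0.1000}) = 0.5250
P_4 = 1/(1+e^{2.1000}) = 0.1091
E[score] = 0.2333 + 0.0399 + 0.5250 + 0.1091 = 0.9073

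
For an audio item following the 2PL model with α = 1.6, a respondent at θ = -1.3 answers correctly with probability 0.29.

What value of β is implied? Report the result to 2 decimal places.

-0.74

P(θ) = 1 / (1 + exp(−α(θ − β)))
logit(0.29) = ln(0.29/0.71) = -0.8954
β = θ − logit/(α) = -1.3 − (-0.8954)/1.6000 = -0.7404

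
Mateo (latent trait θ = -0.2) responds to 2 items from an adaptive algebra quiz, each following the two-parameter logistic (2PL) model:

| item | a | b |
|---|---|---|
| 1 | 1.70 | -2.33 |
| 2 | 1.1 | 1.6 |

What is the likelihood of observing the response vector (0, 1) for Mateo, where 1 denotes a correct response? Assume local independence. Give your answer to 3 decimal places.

P(θ) = 1 / (1 + exp(−a(θ − b)))
P_1 = 1/(1+e^{-3.6210}) = 0.9739
P_2 = 1/(1+e^{1.9800}) = 0.1213
L = (1−P_1) × P_2 = 0.0261 × 0.1213 = 0.00316

0.003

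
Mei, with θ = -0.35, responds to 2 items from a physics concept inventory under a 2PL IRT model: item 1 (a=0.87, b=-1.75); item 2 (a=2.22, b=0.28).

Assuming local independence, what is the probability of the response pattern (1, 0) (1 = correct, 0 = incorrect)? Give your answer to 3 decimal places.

0.619

P(θ) = 1 / (1 + exp(−a(θ − b)))
P_1 = 1/(1+e^{-1.2180}) = 0.7717
P_2 = 1/(1+e^{1.3986}) = 0.1980
L = P_1 × (1−P_2) = 0.7717 × 0.8020 = 0.61888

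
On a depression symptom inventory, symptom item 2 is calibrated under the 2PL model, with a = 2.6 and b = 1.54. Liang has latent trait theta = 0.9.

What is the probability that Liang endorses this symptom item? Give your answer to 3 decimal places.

0.159

P(theta) = 1 / (1 + exp(−a(theta − b)))
Exponent: 2.6 × (0.9 − 1.54) = -1.6640
1/(1 + e^{1.6640}) = 0.1592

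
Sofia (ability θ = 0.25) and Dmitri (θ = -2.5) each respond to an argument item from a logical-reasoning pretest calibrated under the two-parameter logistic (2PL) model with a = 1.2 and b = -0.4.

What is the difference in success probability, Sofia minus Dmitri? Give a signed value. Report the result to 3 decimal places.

P(θ) = 1 / (1 + exp(−a(θ − b)))
P(Sofia) = 0.6857  [exponent 0.7800]
P(Dmitri) = 0.0745  [exponent -2.5200]
Difference = 0.6857 − 0.0745 = 0.6112

0.611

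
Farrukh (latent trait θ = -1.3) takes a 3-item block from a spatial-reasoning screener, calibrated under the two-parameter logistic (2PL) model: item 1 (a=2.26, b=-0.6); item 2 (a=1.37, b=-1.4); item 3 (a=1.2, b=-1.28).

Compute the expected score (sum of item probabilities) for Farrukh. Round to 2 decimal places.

1.20

P(θ) = 1 / (1 + exp(−a(θ − b)))
P_1 = 1/(1+e^{1.5820}) = 0.1705
P_2 = 1/(1+e^{-0.1370}) = 0.5342
P_3 = 1/(1+e^{0.0240}) = 0.4940
E[score] = 0.1705 + 0.5342 + 0.4940 = 1.1987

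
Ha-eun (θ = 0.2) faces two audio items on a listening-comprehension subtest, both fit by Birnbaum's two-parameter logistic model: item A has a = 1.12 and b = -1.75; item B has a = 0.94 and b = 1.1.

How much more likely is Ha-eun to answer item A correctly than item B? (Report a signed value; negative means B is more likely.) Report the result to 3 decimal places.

0.599

P(θ) = 1 / (1 + exp(−a(θ − b)))
P_A = 0.8988
P_B = 0.3003
P_A − P_B = 0.5985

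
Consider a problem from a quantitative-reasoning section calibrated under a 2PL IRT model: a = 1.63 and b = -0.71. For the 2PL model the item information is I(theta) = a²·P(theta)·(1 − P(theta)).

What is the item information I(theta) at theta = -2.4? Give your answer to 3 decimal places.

P = 1/(1+e^{2.7547}) = 0.0598
P(1−P) = 0.0598 × 0.9402 = 0.0562
I = a² × P(1−P) = 1.63² × 0.0562 = 0.14943

0.149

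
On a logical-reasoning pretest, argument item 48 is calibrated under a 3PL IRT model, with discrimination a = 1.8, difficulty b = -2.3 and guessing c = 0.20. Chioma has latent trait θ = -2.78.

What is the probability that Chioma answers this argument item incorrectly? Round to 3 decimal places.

0.563

P(θ) = c + (1 − c) · 1 / (1 + exp(−a(θ − b)))
Exponent: 1.8 × (-2.78 − (-2.3)) = -0.8640
1/(1 + e^{0.8640}) = 0.2965
P = 0.20 + 0.80 × 0.2965 = 0.4372
P(incorrect) = 1 − 0.4372 = 0.5628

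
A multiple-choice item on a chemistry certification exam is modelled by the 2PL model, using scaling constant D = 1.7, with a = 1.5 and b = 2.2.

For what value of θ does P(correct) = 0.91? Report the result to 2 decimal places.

3.11

P(θ) = 1 / (1 + exp(−D·a(θ − b)))
logit = ln(0.9100/0.0900) = 2.3136
θ = b + logit/(1.7·a) = 2.2 + 2.3136/2.5500 = 3.1073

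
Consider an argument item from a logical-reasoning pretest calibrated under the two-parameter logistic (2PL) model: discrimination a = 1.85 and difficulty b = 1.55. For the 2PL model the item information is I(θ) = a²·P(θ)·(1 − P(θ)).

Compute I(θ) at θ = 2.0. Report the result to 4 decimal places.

0.7230

P = 1/(1+e^{-0.8325}) = 0.6969
P(1−P) = 0.6969 × 0.3031 = 0.2112
I = a² × P(1−P) = 1.85² × 0.2112 = 0.72296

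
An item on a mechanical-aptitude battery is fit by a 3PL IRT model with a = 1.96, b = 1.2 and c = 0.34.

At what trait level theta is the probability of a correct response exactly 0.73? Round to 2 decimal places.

1.39

P(theta) = c + (1 − c) · 1 / (1 + exp(−a(theta − b)))
Remove guessing floor: (0.73 − 0.34)/(1 − 0.34) = 0.5909
logit = ln(0.5909/0.4091) = 0.3677
theta = b + logit/(a) = 1.2 + 0.3677/1.9600 = 1.3876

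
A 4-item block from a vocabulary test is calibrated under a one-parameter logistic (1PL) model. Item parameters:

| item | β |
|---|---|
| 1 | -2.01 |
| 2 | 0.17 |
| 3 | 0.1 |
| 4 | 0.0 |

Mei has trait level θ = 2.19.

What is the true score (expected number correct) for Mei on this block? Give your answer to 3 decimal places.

P(θ) = 1 / (1 + exp(−(θ − β)))
P_1 = 1/(1+e^{-4.2000}) = 0.9852
P_2 = 1/(1+e^{-2.0200}) = 0.8829
P_3 = 1/(1+e^{-2.0900}) = 0.8899
P_4 = 1/(1+e^{-2.1900}) = 0.8993
E[score] = 0.9852 + 0.8829 + 0.8899 + 0.8993 = 3.6574

3.657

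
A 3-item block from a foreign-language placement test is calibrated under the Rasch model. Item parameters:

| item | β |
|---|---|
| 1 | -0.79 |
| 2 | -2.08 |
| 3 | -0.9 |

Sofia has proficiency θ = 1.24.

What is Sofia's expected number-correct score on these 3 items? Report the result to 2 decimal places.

P(θ) = 1 / (1 + exp(−(θ − β)))
P_1 = 1/(1+e^{-2.0300}) = 0.8839
P_2 = 1/(1+e^{-3.3200}) = 0.9651
P_3 = 1/(1+e^{-2.1400}) = 0.8947
E[score] = 0.8839 + 0.9651 + 0.8947 = 2.7438

2.74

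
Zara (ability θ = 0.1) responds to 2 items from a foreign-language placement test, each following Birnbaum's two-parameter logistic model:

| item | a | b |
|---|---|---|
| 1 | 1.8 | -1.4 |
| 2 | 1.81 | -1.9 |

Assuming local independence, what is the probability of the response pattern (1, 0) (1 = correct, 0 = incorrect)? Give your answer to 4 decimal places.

0.0244

P(θ) = 1 / (1 + exp(−a(θ − b)))
P_1 = 1/(1+e^{-2.7000}) = 0.9370
P_2 = 1/(1+e^{-3.6200}) = 0.9739
L = P_1 × (1−P_2) = 0.9370 × 0.0261 = 0.02444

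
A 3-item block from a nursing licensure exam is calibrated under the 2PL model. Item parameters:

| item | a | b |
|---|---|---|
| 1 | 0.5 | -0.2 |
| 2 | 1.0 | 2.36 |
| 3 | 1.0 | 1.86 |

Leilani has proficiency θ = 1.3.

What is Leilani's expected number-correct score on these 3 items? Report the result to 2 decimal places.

P(θ) = 1 / (1 + exp(−a(θ − b)))
P_1 = 1/(1+e^{-0.7500}) = 0.6792
P_2 = 1/(1+e^{1.0600}) = 0.2573
P_3 = 1/(1+e^{0.5600}) = 0.3635
E[score] = 0.6792 + 0.2573 + 0.3635 = 1.3000

1.30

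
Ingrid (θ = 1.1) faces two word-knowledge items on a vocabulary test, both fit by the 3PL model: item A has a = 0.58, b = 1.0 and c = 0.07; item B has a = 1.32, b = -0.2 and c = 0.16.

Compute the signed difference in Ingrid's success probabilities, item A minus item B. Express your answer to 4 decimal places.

P(θ) = c + (1 − c) · 1 / (1 + exp(−a(θ − b)))
P_A = 0.5485
P_B = 0.8720
P_A − P_B = -0.3235

-0.3235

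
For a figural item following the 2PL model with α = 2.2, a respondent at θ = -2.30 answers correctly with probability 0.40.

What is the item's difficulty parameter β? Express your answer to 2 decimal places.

P(θ) = 1 / (1 + exp(−α(θ − β)))
logit(0.40) = ln(0.40/0.60) = -0.4055
β = θ − logit/(α) = -2.30 − (-0.4055)/2.2000 = -2.1157

-2.12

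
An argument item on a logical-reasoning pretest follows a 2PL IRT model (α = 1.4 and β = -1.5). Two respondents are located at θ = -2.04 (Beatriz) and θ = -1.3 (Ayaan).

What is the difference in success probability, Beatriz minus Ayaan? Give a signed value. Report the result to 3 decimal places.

P(θ) = 1 / (1 + exp(−α(θ − β)))
P(Beatriz) = 0.3195  [exponent -0.7560]
P(Ayaan) = 0.5695  [exponent 0.2800]
Difference = 0.3195 − 0.5695 = -0.2500

-0.250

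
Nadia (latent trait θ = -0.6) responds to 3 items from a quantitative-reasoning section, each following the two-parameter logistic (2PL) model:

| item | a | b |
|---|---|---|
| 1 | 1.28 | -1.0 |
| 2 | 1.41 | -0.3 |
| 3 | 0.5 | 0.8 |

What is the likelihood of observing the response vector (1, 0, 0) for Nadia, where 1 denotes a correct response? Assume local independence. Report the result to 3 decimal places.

P(θ) = 1 / (1 + exp(−a(θ − b)))
P_1 = 1/(1+e^{-0.5120}) = 0.6253
P_2 = 1/(1+e^{0.4230}) = 0.3958
P_3 = 1/(1+e^{0.7000}) = 0.3318
L = P_1 × (1−P_2) × (1−P_3) = 0.6253 × 0.6042 × 0.6682 = 0.25244

0.252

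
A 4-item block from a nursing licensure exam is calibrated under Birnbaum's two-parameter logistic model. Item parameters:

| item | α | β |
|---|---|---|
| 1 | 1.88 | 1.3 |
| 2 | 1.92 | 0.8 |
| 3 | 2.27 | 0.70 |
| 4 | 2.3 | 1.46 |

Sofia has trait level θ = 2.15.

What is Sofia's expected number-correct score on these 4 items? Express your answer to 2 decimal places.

P(θ) = 1 / (1 + exp(−α(θ − β)))
P_1 = 1/(1+e^{-1.5980}) = 0.8317
P_2 = 1/(1+e^{-2.5920}) = 0.9303
P_3 = 1/(1+e^{-3.2915}) = 0.9641
P_4 = 1/(1+e^{-1.5870}) = 0.8302
E[score] = 0.8317 + 0.9303 + 0.9641 + 0.8302 = 3.5564

3.56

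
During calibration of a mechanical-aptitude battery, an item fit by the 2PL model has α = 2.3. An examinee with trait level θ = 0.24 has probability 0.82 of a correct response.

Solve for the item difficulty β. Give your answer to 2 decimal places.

-0.42

P(θ) = 1 / (1 + exp(−α(θ − β)))
logit(0.82) = ln(0.82/0.18) = 1.5163
β = θ − logit/(α) = 0.24 − 1.5163/2.3000 = -0.4193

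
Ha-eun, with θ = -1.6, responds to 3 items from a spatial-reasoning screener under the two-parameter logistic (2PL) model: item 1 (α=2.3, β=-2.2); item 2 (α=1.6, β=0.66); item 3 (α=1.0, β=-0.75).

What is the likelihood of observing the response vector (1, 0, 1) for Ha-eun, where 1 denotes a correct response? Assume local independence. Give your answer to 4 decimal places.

0.2330

P(θ) = 1 / (1 + exp(−α(θ − β)))
P_1 = 1/(1+e^{-1.3800}) = 0.7990
P_2 = 1/(1+e^{3.6160}) = 0.0262
P_3 = 1/(1+e^{0.8500}) = 0.2994
L = P_1 × (1−P_2) × P_3 = 0.7990 × 0.9738 × 0.2994 = 0.23298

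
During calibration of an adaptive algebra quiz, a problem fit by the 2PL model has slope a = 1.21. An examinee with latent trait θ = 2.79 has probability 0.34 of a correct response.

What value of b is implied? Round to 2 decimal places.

P(θ) = 1 / (1 + exp(−a(θ − b)))
logit(0.34) = ln(0.34/0.66) = -0.6633
b = θ − logit/(a) = 2.79 − (-0.6633)/1.2100 = 3.3382

3.34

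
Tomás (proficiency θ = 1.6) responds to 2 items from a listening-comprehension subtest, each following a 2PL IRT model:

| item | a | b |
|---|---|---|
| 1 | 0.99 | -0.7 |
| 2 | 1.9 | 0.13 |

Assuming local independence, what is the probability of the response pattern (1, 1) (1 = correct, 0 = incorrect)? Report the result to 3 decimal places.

P(θ) = 1 / (1 + exp(−a(θ − b)))
P_1 = 1/(1+e^{-2.2770}) = 0.9070
P_2 = 1/(1+e^{-2.7930}) = 0.9423
L = P_1 × P_2 = 0.9070 × 0.9423 = 0.85462

0.855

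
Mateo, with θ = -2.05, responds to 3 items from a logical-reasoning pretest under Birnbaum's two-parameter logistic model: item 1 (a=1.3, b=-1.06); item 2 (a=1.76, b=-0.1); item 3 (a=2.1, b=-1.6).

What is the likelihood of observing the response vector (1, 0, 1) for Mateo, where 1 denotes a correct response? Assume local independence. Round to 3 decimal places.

0.059

P(θ) = 1 / (1 + exp(−a(θ − b)))
P_1 = 1/(1+e^{1.2870}) = 0.2164
P_2 = 1/(1+e^{3.4320}) = 0.0313
P_3 = 1/(1+e^{0.9450}) = 0.2799
L = P_1 × (1−P_2) × P_3 = 0.2164 × 0.9687 × 0.2799 = 0.05866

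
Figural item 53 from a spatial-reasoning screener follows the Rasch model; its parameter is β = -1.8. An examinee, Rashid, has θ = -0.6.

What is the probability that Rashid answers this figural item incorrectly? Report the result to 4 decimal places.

0.2315

P(θ) = 1 / (1 + exp(−(θ − β)))
Exponent: (-0.6 − (-1.8)) = 1.2000
1/(1 + e^{-1.2000}) = 0.7685
P = 0.7685
P(incorrect) = 1 − 0.7685 = 0.2315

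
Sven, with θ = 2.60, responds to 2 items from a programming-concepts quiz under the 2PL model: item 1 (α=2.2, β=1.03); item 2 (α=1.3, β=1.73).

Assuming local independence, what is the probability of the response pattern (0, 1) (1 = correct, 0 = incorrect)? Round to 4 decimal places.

0.0232

P(θ) = 1 / (1 + exp(−α(θ − β)))
P_1 = 1/(1+e^{-3.4540}) = 0.9694
P_2 = 1/(1+e^{-1.1310}) = 0.7560
L = (1−P_1) × P_2 = 0.0306 × 0.7560 = 0.02317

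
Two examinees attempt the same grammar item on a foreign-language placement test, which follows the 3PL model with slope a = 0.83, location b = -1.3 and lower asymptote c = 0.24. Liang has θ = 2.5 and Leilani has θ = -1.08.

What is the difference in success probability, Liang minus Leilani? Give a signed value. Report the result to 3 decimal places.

P(θ) = c + (1 − c) · 1 / (1 + exp(−a(θ − b)))
P(Liang) = 0.9689  [exponent 3.1540]
P(Leilani) = 0.6546  [exponent 0.1826]
Difference = 0.9689 − 0.6546 = 0.3143

0.314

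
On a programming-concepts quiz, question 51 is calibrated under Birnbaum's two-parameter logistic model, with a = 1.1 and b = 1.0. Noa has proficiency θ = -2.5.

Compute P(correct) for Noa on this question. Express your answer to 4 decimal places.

0.0208

P(θ) = 1 / (1 + exp(−a(θ − b)))
Exponent: 1.1 × (-2.5 − 1.0) = -3.8500
1/(1 + e^{3.8500}) = 0.0208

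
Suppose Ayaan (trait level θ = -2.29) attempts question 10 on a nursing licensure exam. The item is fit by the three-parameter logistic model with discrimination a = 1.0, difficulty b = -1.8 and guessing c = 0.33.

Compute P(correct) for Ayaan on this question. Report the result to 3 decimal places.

P(θ) = c + (1 − c) · 1 / (1 + exp(−a(θ − b)))
Exponent: 1.0 × (-2.29 − (-1.8)) = -0.4900
1/(1 + e^{0.4900}) = 0.3799
P = 0.33 + 0.67 × 0.3799 = 0.5845

0.585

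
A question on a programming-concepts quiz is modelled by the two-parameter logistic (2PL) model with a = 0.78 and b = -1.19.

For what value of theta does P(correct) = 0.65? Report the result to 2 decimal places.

P(theta) = 1 / (1 + exp(−a(theta − b)))
logit = ln(0.6500/0.3500) = 0.6190
theta = b + logit/(a) = -1.19 + 0.6190/0.7800 = -0.3964

-0.40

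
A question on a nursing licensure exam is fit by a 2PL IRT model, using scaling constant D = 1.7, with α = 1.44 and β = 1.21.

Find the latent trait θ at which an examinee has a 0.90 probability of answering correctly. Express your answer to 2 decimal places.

2.11

P(θ) = 1 / (1 + exp(−D·α(θ − β)))
logit = ln(0.9000/0.1000) = 2.1972
θ = β + logit/(1.7·α) = 1.21 + 2.1972/2.4480 = 2.1076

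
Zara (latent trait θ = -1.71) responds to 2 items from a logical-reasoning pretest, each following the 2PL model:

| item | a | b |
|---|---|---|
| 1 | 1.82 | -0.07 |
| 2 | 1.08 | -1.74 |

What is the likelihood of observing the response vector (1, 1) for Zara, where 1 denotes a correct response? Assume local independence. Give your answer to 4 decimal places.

0.0244

P(θ) = 1 / (1 + exp(−a(θ − b)))
P_1 = 1/(1+e^{2.9848}) = 0.0481
P_2 = 1/(1+e^{-0.0324}) = 0.5081
L = P_1 × P_2 = 0.0481 × 0.5081 = 0.02445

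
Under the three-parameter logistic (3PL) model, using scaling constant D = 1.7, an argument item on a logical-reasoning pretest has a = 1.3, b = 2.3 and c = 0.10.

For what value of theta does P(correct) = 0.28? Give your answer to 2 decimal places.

P(theta) = c + (1 − c) · 1 / (1 + exp(−D·a(theta − b)))
Remove guessing floor: (0.28 − 0.10)/(1 − 0.10) = 0.2000
logit = ln(0.2000/0.8000) = -1.3863
theta = b + logit/(1.7·a) = 2.3 + (-1.3863)/2.2100 = 1.6727

1.67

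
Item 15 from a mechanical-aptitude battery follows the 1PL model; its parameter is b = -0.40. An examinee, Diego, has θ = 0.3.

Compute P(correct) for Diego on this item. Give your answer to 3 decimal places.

0.668

P(θ) = 1 / (1 + exp(−(θ − b)))
Exponent: (0.3 − (-0.40)) = 0.7000
1/(1 + e^{-0.7000}) = 0.6682
P = 0.6682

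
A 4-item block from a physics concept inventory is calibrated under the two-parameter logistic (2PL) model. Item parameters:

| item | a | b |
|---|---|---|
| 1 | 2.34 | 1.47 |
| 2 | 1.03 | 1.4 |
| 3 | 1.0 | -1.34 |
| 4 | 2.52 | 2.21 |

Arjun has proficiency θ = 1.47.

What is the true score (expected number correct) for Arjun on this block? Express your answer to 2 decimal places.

P(θ) = 1 / (1 + exp(−a(θ − b)))
P_1 = 1/(1+e^{0.0000}) = 0.5000
P_2 = 1/(1+e^{-0.0721}) = 0.5180
P_3 = 1/(1+e^{-2.8100}) = 0.9432
P_4 = 1/(1+e^{1.8648}) = 0.1341
E[score] = 0.5000 + 0.5180 + 0.9432 + 0.1341 = 2.0954

2.10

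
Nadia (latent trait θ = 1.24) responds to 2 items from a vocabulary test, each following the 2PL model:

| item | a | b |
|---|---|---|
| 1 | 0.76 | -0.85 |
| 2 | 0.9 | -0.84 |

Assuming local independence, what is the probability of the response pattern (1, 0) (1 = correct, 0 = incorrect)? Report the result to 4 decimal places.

P(θ) = 1 / (1 + exp(−a(θ − b)))
P_1 = 1/(1+e^{-1.5884}) = 0.8304
P_2 = 1/(1+e^{-1.8720}) = 0.8667
L = P_1 × (1−P_2) = 0.8304 × 0.1333 = 0.11070

0.1107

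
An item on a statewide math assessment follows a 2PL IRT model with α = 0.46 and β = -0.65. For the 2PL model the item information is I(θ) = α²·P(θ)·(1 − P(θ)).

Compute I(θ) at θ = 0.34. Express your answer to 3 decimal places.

0.050

P = 1/(1+e^{-0.4554}) = 0.6119
P(1−P) = 0.6119 × 0.3881 = 0.2375
I = α² × P(1−P) = 0.46² × 0.2375 = 0.05025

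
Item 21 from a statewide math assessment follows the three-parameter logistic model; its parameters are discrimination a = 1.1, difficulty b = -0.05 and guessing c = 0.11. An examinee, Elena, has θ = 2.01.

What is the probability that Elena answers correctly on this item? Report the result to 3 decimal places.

P(θ) = c + (1 − c) · 1 / (1 + exp(−a(θ − b)))
Exponent: 1.1 × (2.01 − (-0.05)) = 2.2660
1/(1 + e^{-2.2660}) = 0.9060
P = 0.11 + 0.89 × 0.9060 = 0.9164

0.916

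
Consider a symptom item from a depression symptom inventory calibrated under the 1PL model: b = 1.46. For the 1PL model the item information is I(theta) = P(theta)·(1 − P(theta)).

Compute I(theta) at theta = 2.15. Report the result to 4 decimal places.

0.2225

P = 1/(1+e^{-0.6900}) = 0.6660
P(1−P) = 0.6660 × 0.3340 = 0.2225
I = P(1−P) = 0.22245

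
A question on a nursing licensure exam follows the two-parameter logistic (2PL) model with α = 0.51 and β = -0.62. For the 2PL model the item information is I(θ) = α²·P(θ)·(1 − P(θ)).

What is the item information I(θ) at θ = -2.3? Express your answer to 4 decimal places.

P = 1/(1+e^{0.8568}) = 0.2980
P(1−P) = 0.2980 × 0.7020 = 0.2092
I = α² × P(1−P) = 0.51² × 0.2092 = 0.05441

0.0544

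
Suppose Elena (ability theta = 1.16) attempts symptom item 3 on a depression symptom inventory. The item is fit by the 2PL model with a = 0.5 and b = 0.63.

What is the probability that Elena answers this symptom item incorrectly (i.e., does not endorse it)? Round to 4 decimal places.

0.4341

P(theta) = 1 / (1 + exp(−a(theta − b)))
Exponent: 0.5 × (1.16 − 0.63) = 0.2650
1/(1 + e^{-0.2650}) = 0.5659
P(incorrect) = 1 − 0.5659 = 0.4341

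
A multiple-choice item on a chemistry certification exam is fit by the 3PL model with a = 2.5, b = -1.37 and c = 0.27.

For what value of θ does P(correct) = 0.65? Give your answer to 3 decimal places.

P(θ) = c + (1 − c) · 1 / (1 + exp(−a(θ − b)))
Remove guessing floor: (0.65 − 0.27)/(1 − 0.27) = 0.5205
logit = ln(0.5205/0.4795) = 0.0822
θ = b + logit/(a) = -1.37 + 0.0822/2.5000 = -1.3371

-1.337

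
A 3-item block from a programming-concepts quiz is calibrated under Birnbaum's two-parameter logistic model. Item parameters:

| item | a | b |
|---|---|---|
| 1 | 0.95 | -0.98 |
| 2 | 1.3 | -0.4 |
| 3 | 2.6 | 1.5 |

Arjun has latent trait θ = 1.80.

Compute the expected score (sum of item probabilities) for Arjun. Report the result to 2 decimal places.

2.56

P(θ) = 1 / (1 + exp(−a(θ − b)))
P_1 = 1/(1+e^{-2.6410}) = 0.9335
P_2 = 1/(1+e^{-2.8600}) = 0.9458
P_3 = 1/(1+e^{-0.7800}) = 0.6857
E[score] = 0.9335 + 0.9458 + 0.6857 = 2.5650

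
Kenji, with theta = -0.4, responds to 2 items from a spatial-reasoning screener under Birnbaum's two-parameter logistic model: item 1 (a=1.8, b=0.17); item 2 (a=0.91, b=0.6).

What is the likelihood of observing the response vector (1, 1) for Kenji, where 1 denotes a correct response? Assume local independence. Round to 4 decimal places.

P(theta) = 1 / (1 + exp(−a(theta − b)))
P_1 = 1/(1+e^{1.0260}) = 0.2639
P_2 = 1/(1+e^{0.9100}) = 0.2870
L = P_1 × P_2 = 0.2639 × 0.2870 = 0.07573

0.0757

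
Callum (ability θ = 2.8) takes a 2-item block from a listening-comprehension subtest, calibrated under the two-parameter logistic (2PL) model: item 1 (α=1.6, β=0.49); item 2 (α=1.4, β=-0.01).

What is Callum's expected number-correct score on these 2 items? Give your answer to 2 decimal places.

1.96

P(θ) = 1 / (1 + exp(−α(θ − β)))
P_1 = 1/(1+e^{-3.6960}) = 0.9758
P_2 = 1/(1+e^{-3.9340}) = 0.9808
E[score] = 0.9758 + 0.9808 = 1.9566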